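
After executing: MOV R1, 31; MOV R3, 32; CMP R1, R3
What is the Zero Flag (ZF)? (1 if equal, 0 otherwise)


Register state trace:
  MOV R1, 31  → R1 = 31
  MOV R3, 32  → R3 = 32
  CMP R1, R3  → computes 31 - 32 = -1
  Result is nonzero, so values are not equal
ZF = 0

0


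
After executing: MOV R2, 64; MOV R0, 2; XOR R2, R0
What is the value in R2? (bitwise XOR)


Register state trace:
  MOV R2, 64  → R2 = 64 (0b01000000)
  MOV R0, 2  → R0 = 2 (0b00000010)
  XOR R2, R0  → R2 = 64 XOR 2 = 66 (0b01000010)
Final: R2 = 66

66


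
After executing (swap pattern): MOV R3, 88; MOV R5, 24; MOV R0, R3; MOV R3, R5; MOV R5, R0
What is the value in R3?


Register state trace (swap pattern):
  MOV R3, 88  → R3 = 88
  MOV R5, 24  → R5 = 24
  MOV R0, R3  → R0 = 88  (save R3)
  MOV R3, R5  → R3 = 24  (R3 gets R5's value)
  MOV R5, R0  → R5 = 88  (R5 gets saved value)
Final: R3 = 24

24


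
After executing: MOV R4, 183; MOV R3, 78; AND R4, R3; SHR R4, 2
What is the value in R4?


Register state trace:
  MOV R4, 183  → R4 = 183 (0b10110111)
  MOV R3, 78  → R3 = 78 (0b01001110)
  AND R4, R3  → R4 = 183 AND 78 = 6 (0b00000110)
  SHR R4, 2  → R4 = 6 >> 2 = 1
Final: R4 = 1

1


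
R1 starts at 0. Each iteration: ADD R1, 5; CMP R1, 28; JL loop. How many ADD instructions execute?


Loop trace (R1 starts at 0, target 28, step 5):
  ADD #1: R1 = 0 + 5 = 5  → 5 < 28, loop
  ADD #2: R1 = 5 + 5 = 10  → 10 < 28, loop
  ADD #3: R1 = 10 + 5 = 15  → 15 < 28, loop
  ADD #4: R1 = 15 + 5 = 20  → 20 < 28, loop
  ADD #5: R1 = 20 + 5 = 25  → 25 < 28, loop
  ADD #6: R1 = 25 + 5 = 30  → 30 >= 28, exit
Total ADD instructions: 6

6


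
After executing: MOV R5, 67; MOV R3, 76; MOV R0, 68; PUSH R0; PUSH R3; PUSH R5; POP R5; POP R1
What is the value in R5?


Stack trace (top is rightmost):
  MOV R5, 67  → R5 = 67
  MOV R3, 76  → R3 = 76
  MOV R0, 68  → R0 = 68
  PUSH R0  → stack: [68]
  PUSH R3  → stack: [68, 76]
  PUSH R5  → stack: [68, 76, 67]
  POP R5  → R5 = 67, stack: [68, 76]
  POP R1  → R1 = 76, stack: [68]
Final: R5 = 67

67


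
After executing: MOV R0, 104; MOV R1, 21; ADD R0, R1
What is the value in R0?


Register state trace:
  MOV R0, 104  → R0 = 104
  MOV R1, 21  → R1 = 21
  ADD R0, R1  → R0 = 104 + 21 = 125
Final: R0 = 125

125


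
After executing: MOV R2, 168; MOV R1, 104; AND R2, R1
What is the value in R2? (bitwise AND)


Register state trace:
  MOV R2, 168  → R2 = 168 (0b10101000)
  MOV R1, 104  → R1 = 104 (0b01101000)
  AND R2, R1  → R2 = 168 AND 104 = 40 (0b00101000)
Final: R2 = 40

40


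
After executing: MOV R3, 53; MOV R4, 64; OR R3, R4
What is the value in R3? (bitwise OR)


Register state trace:
  MOV R3, 53  → R3 = 53 (0b00110101)
  MOV R4, 64  → R4 = 64 (0b01000000)
  OR R3, R4   → R3 = 53 OR 64 = 117 (0b01110101)
Final: R3 = 117

117


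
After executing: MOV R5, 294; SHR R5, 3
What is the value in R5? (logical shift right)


Register state trace:
  MOV R5, 294  → R5 = 294
  SHR R5, 3  → R5 = 294 >> 3 = 294 // 2^3 = 36
Final: R5 = 36

36


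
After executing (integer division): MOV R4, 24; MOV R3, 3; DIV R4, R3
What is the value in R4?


Register state trace:
  MOV R4, 24  → R4 = 24
  MOV R3, 3  → R3 = 3
  DIV R4, R3  → R4 = 24 // 3 = 8
Final: R4 = 8

8


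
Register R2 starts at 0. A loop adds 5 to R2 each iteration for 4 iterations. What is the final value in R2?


Starting value: R2 = 0
  Iter 1: R2 = 0 + 5 = 5
  Iter 2: R2 = 5 + 5 = 10
  Iter 3: R2 = 10 + 5 = 15
  Iter 4: R2 = 15 + 5 = 20
Final: R2 = 20

20


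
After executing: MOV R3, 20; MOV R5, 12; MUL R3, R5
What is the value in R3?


Register state trace:
  MOV R3, 20  → R3 = 20
  MOV R5, 12  → R5 = 12
  MUL R3, R5  → R3 = 20 * 12 = 240
Final: R3 = 240

240


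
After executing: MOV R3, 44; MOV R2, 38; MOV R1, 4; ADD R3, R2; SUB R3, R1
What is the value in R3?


Register state trace:
  MOV R3, 44  → R3 = 44
  MOV R2, 38  → R2 = 38
  MOV R1, 4  → R1 = 4
  ADD R3, R2  → R3 = 44 + 38 = 82
  SUB R3, R1  → R3 = 82 - 4 = 78
Final: R3 = 78

78


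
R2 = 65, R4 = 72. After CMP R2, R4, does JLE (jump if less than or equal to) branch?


Trace:
  R2 = 65, R4 = 72
  CMP R2, R4  → compares 65 vs 72
  JLE checks: is 65 less than or equal to 72?
  65 < 72, so condition is true
Branch taken: Yes

Yes


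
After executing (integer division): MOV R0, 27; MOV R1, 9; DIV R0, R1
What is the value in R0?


Register state trace:
  MOV R0, 27  → R0 = 27
  MOV R1, 9  → R1 = 9
  DIV R0, R1  → R0 = 27 // 9 = 3
Final: R0 = 3

3


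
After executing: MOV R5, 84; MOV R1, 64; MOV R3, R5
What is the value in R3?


Register state trace:
  MOV R5, 84  → R5 = 84
  MOV R1, 64  → R1 = 64
  MOV R3, R5  → R3 = 84
Final: R3 = 84

84


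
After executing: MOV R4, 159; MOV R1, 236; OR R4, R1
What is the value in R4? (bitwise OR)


Register state trace:
  MOV R4, 159  → R4 = 159 (0b10011111)
  MOV R1, 236  → R1 = 236 (0b11101100)
  OR R4, R1   → R4 = 159 OR 236 = 255 (0b11111111)
Final: R4 = 255

255


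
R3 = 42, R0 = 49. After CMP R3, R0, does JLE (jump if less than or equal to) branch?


Trace:
  R3 = 42, R0 = 49
  CMP R3, R0  → compares 42 vs 49
  JLE checks: is 42 less than or equal to 49?
  42 < 49, so condition is true
Branch taken: Yes

Yes


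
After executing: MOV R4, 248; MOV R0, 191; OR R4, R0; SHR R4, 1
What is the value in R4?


Register state trace:
  MOV R4, 248  → R4 = 248 (0b11111000)
  MOV R0, 191  → R0 = 191 (0b10111111)
  OR R4, R0  → R4 = 248 OR 191 = 255 (0b11111111)
  SHR R4, 1  → R4 = 255 >> 1 = 127
Final: R4 = 127

127


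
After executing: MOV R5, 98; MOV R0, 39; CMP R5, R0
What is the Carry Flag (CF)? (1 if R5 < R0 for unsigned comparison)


Register state trace:
  MOV R5, 98  → R5 = 98
  MOV R0, 39  → R0 = 39
  CMP R5, R0  → unsigned 98 - 39: no borrow
  98 >= 39, so CF = 0
CF = 0

0


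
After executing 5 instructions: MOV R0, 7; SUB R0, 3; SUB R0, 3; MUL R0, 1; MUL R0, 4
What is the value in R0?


Register state trace:
  MOV R0, 7  → R0 = 7
  SUB R0, 3  → R0 = 7 - 3 = 4
  SUB R0, 3  → R0 = 4 - 3 = 1
  MUL R0, 1  → R0 = 1 * 1 = 1
  MUL R0, 4  → R0 = 1 * 4 = 4
Final: R0 = 4

4


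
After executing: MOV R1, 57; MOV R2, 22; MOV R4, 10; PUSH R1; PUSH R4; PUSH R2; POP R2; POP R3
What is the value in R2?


Stack trace (top is rightmost):
  MOV R1, 57  → R1 = 57
  MOV R2, 22  → R2 = 22
  MOV R4, 10  → R4 = 10
  PUSH R1  → stack: [57]
  PUSH R4  → stack: [57, 10]
  PUSH R2  → stack: [57, 10, 22]
  POP R2  → R2 = 22, stack: [57, 10]
  POP R3  → R3 = 10, stack: [57]
Final: R2 = 22

22


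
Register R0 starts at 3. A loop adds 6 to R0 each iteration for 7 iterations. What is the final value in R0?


Starting value: R0 = 3
  Iter 1: R0 = 3 + 6 = 9
  Iter 2: R0 = 9 + 6 = 15
  Iter 3: R0 = 15 + 6 = 21
  Iter 4: R0 = 21 + 6 = 27
  Iter 5: R0 = 27 + 6 = 33
  Iter 6: R0 = 33 + 6 = 39
  Iter 7: R0 = 39 + 6 = 45
Final: R0 = 45

45


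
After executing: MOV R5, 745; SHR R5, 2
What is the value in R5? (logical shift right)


Register state trace:
  MOV R5, 745  → R5 = 745
  SHR R5, 2  → R5 = 745 >> 2 = 745 // 2^2 = 186
Final: R5 = 186

186


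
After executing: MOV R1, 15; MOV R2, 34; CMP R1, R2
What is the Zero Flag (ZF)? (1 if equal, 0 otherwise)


Register state trace:
  MOV R1, 15  → R1 = 15
  MOV R2, 34  → R2 = 34
  CMP R1, R2  → computes 15 - 34 = -19
  Result is nonzero, so values are not equal
ZF = 0

0


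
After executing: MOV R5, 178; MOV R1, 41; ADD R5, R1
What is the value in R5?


Register state trace:
  MOV R5, 178  → R5 = 178
  MOV R1, 41  → R1 = 41
  ADD R5, R1  → R5 = 178 + 41 = 219
Final: R5 = 219

219


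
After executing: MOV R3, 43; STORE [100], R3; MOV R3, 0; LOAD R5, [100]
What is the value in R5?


Register and memory trace:
  MOV R3, 43  → R3 = 43
  STORE [100], R3  → mem[100] = 43
  MOV R3, 0  → R3 = 0
  LOAD R5, [100]  → R5 = mem[100] = 43
Final: R5 = 43

43


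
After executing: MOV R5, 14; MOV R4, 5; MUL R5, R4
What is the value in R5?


Register state trace:
  MOV R5, 14  → R5 = 14
  MOV R4, 5  → R4 = 5
  MUL R5, R4  → R5 = 14 * 5 = 70
Final: R5 = 70

70


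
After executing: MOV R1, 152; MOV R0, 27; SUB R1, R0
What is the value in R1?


Register state trace:
  MOV R1, 152  → R1 = 152
  MOV R0, 27  → R0 = 27
  SUB R1, R0  → R1 = 152 - 27 = 125
Final: R1 = 125

125


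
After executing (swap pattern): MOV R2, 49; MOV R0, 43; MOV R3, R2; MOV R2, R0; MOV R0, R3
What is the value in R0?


Register state trace (swap pattern):
  MOV R2, 49  → R2 = 49
  MOV R0, 43  → R0 = 43
  MOV R3, R2  → R3 = 49  (save R2)
  MOV R2, R0  → R2 = 43  (R2 gets R0's value)
  MOV R0, R3  → R0 = 49  (R0 gets saved value)
Final: R0 = 49

49


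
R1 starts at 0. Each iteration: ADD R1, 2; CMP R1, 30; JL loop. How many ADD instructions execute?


Loop trace (R1 starts at 0, target 30, step 2):
  ADD #1: R1 = 0 + 2 = 2  → 2 < 30, loop
  ADD #2: R1 = 2 + 2 = 4  → 4 < 30, loop
  ADD #3: R1 = 4 + 2 = 6  → 6 < 30, loop
  ADD #4: R1 = 6 + 2 = 8  → 8 < 30, loop
  ADD #5: R1 = 8 + 2 = 10  → 10 < 30, loop
  ADD #6: R1 = 10 + 2 = 12  → 12 < 30, loop
  ADD #7: R1 = 12 + 2 = 14  → 14 < 30, loop
  ADD #8: R1 = 14 + 2 = 16  → 16 < 30, loop
  ADD #9: R1 = 16 + 2 = 18  → 18 < 30, loop
  ADD #10: R1 = 18 + 2 = 20  → 20 < 30, loop
  ADD #11: R1 = 20 + 2 = 22  → 22 < 30, loop
  ADD #12: R1 = 22 + 2 = 24  → 24 < 30, loop
  ADD #13: R1 = 24 + 2 = 26  → 26 < 30, loop
  ADD #14: R1 = 26 + 2 = 28  → 28 < 30, loop
  ADD #15: R1 = 28 + 2 = 30  → 30 >= 30, exit
Total ADD instructions: 15

15


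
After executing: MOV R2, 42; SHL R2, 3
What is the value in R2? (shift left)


Register state trace:
  MOV R2, 42  → R2 = 42
  SHL R2, 3  → R2 = 42 << 3 = 42 * 2^3 = 336
Final: R2 = 336

336


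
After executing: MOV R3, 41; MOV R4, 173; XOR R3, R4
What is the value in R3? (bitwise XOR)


Register state trace:
  MOV R3, 41  → R3 = 41 (0b00101001)
  MOV R4, 173  → R4 = 173 (0b10101101)
  XOR R3, R4  → R3 = 41 XOR 173 = 132 (0b10000100)
Final: R3 = 132

132


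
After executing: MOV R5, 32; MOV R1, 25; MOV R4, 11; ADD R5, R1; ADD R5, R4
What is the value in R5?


Register state trace:
  MOV R5, 32  → R5 = 32
  MOV R1, 25  → R1 = 25
  MOV R4, 11  → R4 = 11
  ADD R5, R1  → R5 = 32 + 25 = 57
  ADD R5, R4  → R5 = 57 + 11 = 68
Final: R5 = 68

68


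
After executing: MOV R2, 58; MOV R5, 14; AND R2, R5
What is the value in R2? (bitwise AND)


Register state trace:
  MOV R2, 58  → R2 = 58 (0b00111010)
  MOV R5, 14  → R5 = 14 (0b00001110)
  AND R2, R5  → R2 = 58 AND 14 = 10 (0b00001010)
Final: R2 = 10

10


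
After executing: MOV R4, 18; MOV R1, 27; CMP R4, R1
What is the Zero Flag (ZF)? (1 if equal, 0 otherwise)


Register state trace:
  MOV R4, 18  → R4 = 18
  MOV R1, 27  → R1 = 27
  CMP R4, R1  → computes 18 - 27 = -9
  Result is nonzero, so values are not equal
ZF = 0

0


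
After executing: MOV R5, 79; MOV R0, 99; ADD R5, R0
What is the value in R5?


Register state trace:
  MOV R5, 79  → R5 = 79
  MOV R0, 99  → R0 = 99
  ADD R5, R0  → R5 = 79 + 99 = 178
Final: R5 = 178

178


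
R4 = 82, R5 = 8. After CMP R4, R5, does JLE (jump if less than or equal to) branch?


Trace:
  R4 = 82, R5 = 8
  CMP R4, R5  → compares 82 vs 8
  JLE checks: is 82 less than or equal to 8?
  82 > 8, so condition is false
Branch taken: No

No


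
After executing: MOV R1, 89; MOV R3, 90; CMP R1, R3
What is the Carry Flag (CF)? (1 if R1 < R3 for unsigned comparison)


Register state trace:
  MOV R1, 89  → R1 = 89
  MOV R3, 90  → R3 = 90
  CMP R1, R3  → unsigned 89 - 90: borrow occurs
  89 < 90, so CF = 1
CF = 1

1


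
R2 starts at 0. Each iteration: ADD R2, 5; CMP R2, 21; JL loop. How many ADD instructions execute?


Loop trace (R2 starts at 0, target 21, step 5):
  ADD #1: R2 = 0 + 5 = 5  → 5 < 21, loop
  ADD #2: R2 = 5 + 5 = 10  → 10 < 21, loop
  ADD #3: R2 = 10 + 5 = 15  → 15 < 21, loop
  ADD #4: R2 = 15 + 5 = 20  → 20 < 21, loop
  ADD #5: R2 = 20 + 5 = 25  → 25 >= 21, exit
Total ADD instructions: 5

5


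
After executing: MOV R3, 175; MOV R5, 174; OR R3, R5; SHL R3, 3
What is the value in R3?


Register state trace:
  MOV R3, 175  → R3 = 175 (0b10101111)
  MOV R5, 174  → R5 = 174 (0b10101110)
  OR R3, R5  → R3 = 175 OR 174 = 175 (0b10101111)
  SHL R3, 3  → R3 = 175 << 3 = 1400
Final: R3 = 1400

1400


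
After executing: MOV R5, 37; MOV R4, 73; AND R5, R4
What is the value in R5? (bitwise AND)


Register state trace:
  MOV R5, 37  → R5 = 37 (0b00100101)
  MOV R4, 73  → R4 = 73 (0b01001001)
  AND R5, R4  → R5 = 37 AND 73 = 1 (0b00000001)
Final: R5 = 1

1


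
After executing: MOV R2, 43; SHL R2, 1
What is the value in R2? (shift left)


Register state trace:
  MOV R2, 43  → R2 = 43
  SHL R2, 1  → R2 = 43 << 1 = 43 * 2^1 = 86
Final: R2 = 86

86


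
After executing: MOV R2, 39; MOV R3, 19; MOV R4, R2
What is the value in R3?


Register state trace:
  MOV R2, 39  → R2 = 39
  MOV R3, 19  → R3 = 19
  MOV R4, R2  → R4 = 39
Final: R3 = 19

19


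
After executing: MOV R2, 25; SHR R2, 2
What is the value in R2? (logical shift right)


Register state trace:
  MOV R2, 25  → R2 = 25
  SHR R2, 2  → R2 = 25 >> 2 = 25 // 2^2 = 6
Final: R2 = 6

6


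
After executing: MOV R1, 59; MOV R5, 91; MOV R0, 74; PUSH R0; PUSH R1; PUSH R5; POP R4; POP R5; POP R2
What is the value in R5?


Stack trace (top is rightmost):
  MOV R1, 59  → R1 = 59
  MOV R5, 91  → R5 = 91
  MOV R0, 74  → R0 = 74
  PUSH R0  → stack: [74]
  PUSH R1  → stack: [74, 59]
  PUSH R5  → stack: [74, 59, 91]
  POP R4  → R4 = 91, stack: [74, 59]
  POP R5  → R5 = 59, stack: [74]
  POP R2  → R2 = 74, stack: []
Final: R5 = 59

59


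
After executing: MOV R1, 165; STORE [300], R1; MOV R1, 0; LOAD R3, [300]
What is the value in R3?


Register and memory trace:
  MOV R1, 165  → R1 = 165
  STORE [300], R1  → mem[300] = 165
  MOV R1, 0  → R1 = 0
  LOAD R3, [300]  → R3 = mem[300] = 165
Final: R3 = 165

165


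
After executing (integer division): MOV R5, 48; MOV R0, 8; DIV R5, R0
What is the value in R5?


Register state trace:
  MOV R5, 48  → R5 = 48
  MOV R0, 8  → R0 = 8
  DIV R5, R0  → R5 = 48 // 8 = 6
Final: R5 = 6

6


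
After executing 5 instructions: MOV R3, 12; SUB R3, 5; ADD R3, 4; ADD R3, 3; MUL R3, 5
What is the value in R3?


Register state trace:
  MOV R3, 12  → R3 = 12
  SUB R3, 5  → R3 = 12 - 5 = 7
  ADD R3, 4  → R3 = 7 + 4 = 11
  ADD R3, 3  → R3 = 11 + 3 = 14
  MUL R3, 5  → R3 = 14 * 5 = 70
Final: R3 = 70

70


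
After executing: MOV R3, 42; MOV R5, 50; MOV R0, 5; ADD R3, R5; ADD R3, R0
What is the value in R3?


Register state trace:
  MOV R3, 42  → R3 = 42
  MOV R5, 50  → R5 = 50
  MOV R0, 5  → R0 = 5
  ADD R3, R5  → R3 = 42 + 50 = 92
  ADD R3, R0  → R3 = 92 + 5 = 97
Final: R3 = 97

97


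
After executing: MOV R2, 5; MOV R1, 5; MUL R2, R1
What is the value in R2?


Register state trace:
  MOV R2, 5  → R2 = 5
  MOV R1, 5  → R1 = 5
  MUL R2, R1  → R2 = 5 * 5 = 25
Final: R2 = 25

25


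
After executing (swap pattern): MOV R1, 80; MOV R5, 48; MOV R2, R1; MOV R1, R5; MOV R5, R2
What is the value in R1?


Register state trace (swap pattern):
  MOV R1, 80  → R1 = 80
  MOV R5, 48  → R5 = 48
  MOV R2, R1  → R2 = 80  (save R1)
  MOV R1, R5  → R1 = 48  (R1 gets R5's value)
  MOV R5, R2  → R5 = 80  (R5 gets saved value)
Final: R1 = 48

48


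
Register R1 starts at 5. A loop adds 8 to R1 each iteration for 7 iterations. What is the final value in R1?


Starting value: R1 = 5
  Iter 1: R1 = 5 + 8 = 13
  Iter 2: R1 = 13 + 8 = 21
  Iter 3: R1 = 21 + 8 = 29
  Iter 4: R1 = 29 + 8 = 37
  Iter 5: R1 = 37 + 8 = 45
  Iter 6: R1 = 45 + 8 = 53
  Iter 7: R1 = 53 + 8 = 61
Final: R1 = 61

61


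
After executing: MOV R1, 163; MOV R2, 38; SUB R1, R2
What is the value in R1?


Register state trace:
  MOV R1, 163  → R1 = 163
  MOV R2, 38  → R2 = 38
  SUB R1, R2  → R1 = 163 - 38 = 125
Final: R1 = 125

125


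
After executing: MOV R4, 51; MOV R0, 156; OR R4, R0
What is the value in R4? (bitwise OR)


Register state trace:
  MOV R4, 51  → R4 = 51 (0b00110011)
  MOV R0, 156  → R0 = 156 (0b10011100)
  OR R4, R0   → R4 = 51 OR 156 = 191 (0b10111111)
Final: R4 = 191

191


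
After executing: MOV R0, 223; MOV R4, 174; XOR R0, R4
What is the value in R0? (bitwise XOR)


Register state trace:
  MOV R0, 223  → R0 = 223 (0b11011111)
  MOV R4, 174  → R4 = 174 (0b10101110)
  XOR R0, R4  → R0 = 223 XOR 174 = 113 (0b01110001)
Final: R0 = 113

113


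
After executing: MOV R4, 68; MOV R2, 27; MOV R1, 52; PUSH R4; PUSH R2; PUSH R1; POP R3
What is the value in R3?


Stack trace (top is rightmost):
  MOV R4, 68  → R4 = 68
  MOV R2, 27  → R2 = 27
  MOV R1, 52  → R1 = 52
  PUSH R4  → stack: [68]
  PUSH R2  → stack: [68, 27]
  PUSH R1  → stack: [68, 27, 52]
  POP R3  → R3 = 52, stack: [68, 27]
Final: R3 = 52

52


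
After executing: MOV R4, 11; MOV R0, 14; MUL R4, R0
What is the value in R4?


Register state trace:
  MOV R4, 11  → R4 = 11
  MOV R0, 14  → R0 = 14
  MUL R4, R0  → R4 = 11 * 14 = 154
Final: R4 = 154

154


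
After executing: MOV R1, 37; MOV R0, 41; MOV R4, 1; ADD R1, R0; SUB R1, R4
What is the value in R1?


Register state trace:
  MOV R1, 37  → R1 = 37
  MOV R0, 41  → R0 = 41
  MOV R4, 1  → R4 = 1
  ADD R1, R0  → R1 = 37 + 41 = 78
  SUB R1, R4  → R1 = 78 - 1 = 77
Final: R1 = 77

77


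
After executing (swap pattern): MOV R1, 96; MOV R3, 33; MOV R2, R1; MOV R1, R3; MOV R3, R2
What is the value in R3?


Register state trace (swap pattern):
  MOV R1, 96  → R1 = 96
  MOV R3, 33  → R3 = 33
  MOV R2, R1  → R2 = 96  (save R1)
  MOV R1, R3  → R1 = 33  (R1 gets R3's value)
  MOV R3, R2  → R3 = 96  (R3 gets saved value)
Final: R3 = 96

96


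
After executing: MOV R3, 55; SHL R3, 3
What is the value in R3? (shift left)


Register state trace:
  MOV R3, 55  → R3 = 55
  SHL R3, 3  → R3 = 55 << 3 = 55 * 2^3 = 440
Final: R3 = 440

440


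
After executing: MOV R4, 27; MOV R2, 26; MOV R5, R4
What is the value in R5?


Register state trace:
  MOV R4, 27  → R4 = 27
  MOV R2, 26  → R2 = 26
  MOV R5, R4  → R5 = 27
Final: R5 = 27

27


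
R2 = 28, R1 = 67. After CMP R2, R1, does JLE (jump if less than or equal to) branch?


Trace:
  R2 = 28, R1 = 67
  CMP R2, R1  → compares 28 vs 67
  JLE checks: is 28 less than or equal to 67?
  28 < 67, so condition is true
Branch taken: Yes

Yes


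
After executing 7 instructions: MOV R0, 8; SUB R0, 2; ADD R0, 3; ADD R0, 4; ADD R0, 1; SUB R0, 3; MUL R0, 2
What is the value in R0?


Register state trace:
  MOV R0, 8  → R0 = 8
  SUB R0, 2  → R0 = 8 - 2 = 6
  ADD R0, 3  → R0 = 6 + 3 = 9
  ADD R0, 4  → R0 = 9 + 4 = 13
  ADD R0, 1  → R0 = 13 + 1 = 14
  SUB R0, 3  → R0 = 14 - 3 = 11
  MUL R0, 2  → R0 = 11 * 2 = 22
Final: R0 = 22

22


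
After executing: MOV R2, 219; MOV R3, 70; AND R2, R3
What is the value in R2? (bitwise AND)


Register state trace:
  MOV R2, 219  → R2 = 219 (0b11011011)
  MOV R3, 70  → R3 = 70 (0b01000110)
  AND R2, R3  → R2 = 219 AND 70 = 66 (0b01000010)
Final: R2 = 66

66


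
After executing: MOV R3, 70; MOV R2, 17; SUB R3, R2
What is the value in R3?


Register state trace:
  MOV R3, 70  → R3 = 70
  MOV R2, 17  → R2 = 17
  SUB R3, R2  → R3 = 70 - 17 = 53
Final: R3 = 53

53


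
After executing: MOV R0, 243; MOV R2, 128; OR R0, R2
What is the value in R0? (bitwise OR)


Register state trace:
  MOV R0, 243  → R0 = 243 (0b11110011)
  MOV R2, 128  → R2 = 128 (0b10000000)
  OR R0, R2   → R0 = 243 OR 128 = 243 (0b11110011)
Final: R0 = 243

243


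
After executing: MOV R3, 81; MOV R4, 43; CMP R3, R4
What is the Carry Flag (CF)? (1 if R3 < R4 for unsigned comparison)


Register state trace:
  MOV R3, 81  → R3 = 81
  MOV R4, 43  → R4 = 43
  CMP R3, R4  → unsigned 81 - 43: no borrow
  81 >= 43, so CF = 0
CF = 0

0


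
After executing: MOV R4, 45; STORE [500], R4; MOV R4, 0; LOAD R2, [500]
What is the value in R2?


Register and memory trace:
  MOV R4, 45  → R4 = 45
  STORE [500], R4  → mem[500] = 45
  MOV R4, 0  → R4 = 0
  LOAD R2, [500]  → R2 = mem[500] = 45
Final: R2 = 45

45


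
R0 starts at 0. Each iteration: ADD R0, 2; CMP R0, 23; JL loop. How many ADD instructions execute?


Loop trace (R0 starts at 0, target 23, step 2):
  ADD #1: R0 = 0 + 2 = 2  → 2 < 23, loop
  ADD #2: R0 = 2 + 2 = 4  → 4 < 23, loop
  ADD #3: R0 = 4 + 2 = 6  → 6 < 23, loop
  ADD #4: R0 = 6 + 2 = 8  → 8 < 23, loop
  ADD #5: R0 = 8 + 2 = 10  → 10 < 23, loop
  ADD #6: R0 = 10 + 2 = 12  → 12 < 23, loop
  ADD #7: R0 = 12 + 2 = 14  → 14 < 23, loop
  ADD #8: R0 = 14 + 2 = 16  → 16 < 23, loop
  ADD #9: R0 = 16 + 2 = 18  → 18 < 23, loop
  ADD #10: R0 = 18 + 2 = 20  → 20 < 23, loop
  ADD #11: R0 = 20 + 2 = 22  → 22 < 23, loop
  ADD #12: R0 = 22 + 2 = 24  → 24 >= 23, exit
Total ADD instructions: 12

12


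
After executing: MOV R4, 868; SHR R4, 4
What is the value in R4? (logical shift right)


Register state trace:
  MOV R4, 868  → R4 = 868
  SHR R4, 4  → R4 = 868 >> 4 = 868 // 2^4 = 54
Final: R4 = 54

54


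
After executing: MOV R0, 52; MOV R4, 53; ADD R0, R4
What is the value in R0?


Register state trace:
  MOV R0, 52  → R0 = 52
  MOV R4, 53  → R4 = 53
  ADD R0, R4  → R0 = 52 + 53 = 105
Final: R0 = 105

105


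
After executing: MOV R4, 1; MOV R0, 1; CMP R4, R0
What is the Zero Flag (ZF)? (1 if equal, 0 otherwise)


Register state trace:
  MOV R4, 1  → R4 = 1
  MOV R0, 1  → R0 = 1
  CMP R4, R0  → computes 1 - 1 = 0
  Result is zero, so values are equal
ZF = 1

1


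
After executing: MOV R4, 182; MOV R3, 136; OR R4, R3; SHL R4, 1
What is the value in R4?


Register state trace:
  MOV R4, 182  → R4 = 182 (0b10110110)
  MOV R3, 136  → R3 = 136 (0b10001000)
  OR R4, R3  → R4 = 182 OR 136 = 190 (0b10111110)
  SHL R4, 1  → R4 = 190 << 1 = 380
Final: R4 = 380

380


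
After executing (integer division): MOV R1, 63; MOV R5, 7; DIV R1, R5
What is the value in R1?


Register state trace:
  MOV R1, 63  → R1 = 63
  MOV R5, 7  → R5 = 7
  DIV R1, R5  → R1 = 63 // 7 = 9
Final: R1 = 9

9


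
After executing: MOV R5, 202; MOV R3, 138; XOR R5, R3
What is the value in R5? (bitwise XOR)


Register state trace:
  MOV R5, 202  → R5 = 202 (0b11001010)
  MOV R3, 138  → R3 = 138 (0b10001010)
  XOR R5, R3  → R5 = 202 XOR 138 = 64 (0b01000000)
Final: R5 = 64

64


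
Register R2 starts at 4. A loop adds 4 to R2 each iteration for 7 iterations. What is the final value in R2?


Starting value: R2 = 4
  Iter 1: R2 = 4 + 4 = 8
  Iter 2: R2 = 8 + 4 = 12
  Iter 3: R2 = 12 + 4 = 16
  Iter 4: R2 = 16 + 4 = 20
  Iter 5: R2 = 20 + 4 = 24
  Iter 6: R2 = 24 + 4 = 28
  Iter 7: R2 = 28 + 4 = 32
Final: R2 = 32

32


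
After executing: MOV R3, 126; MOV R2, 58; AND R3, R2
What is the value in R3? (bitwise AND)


Register state trace:
  MOV R3, 126  → R3 = 126 (0b01111110)
  MOV R2, 58  → R2 = 58 (0b00111010)
  AND R3, R2  → R3 = 126 AND 58 = 58 (0b00111010)
Final: R3 = 58

58


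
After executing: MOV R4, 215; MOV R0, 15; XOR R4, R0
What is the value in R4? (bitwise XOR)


Register state trace:
  MOV R4, 215  → R4 = 215 (0b11010111)
  MOV R0, 15  → R0 = 15 (0b00001111)
  XOR R4, R0  → R4 = 215 XOR 15 = 216 (0b11011000)
Final: R4 = 216

216


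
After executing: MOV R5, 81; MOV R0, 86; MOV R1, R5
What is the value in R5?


Register state trace:
  MOV R5, 81  → R5 = 81
  MOV R0, 86  → R0 = 86
  MOV R1, R5  → R1 = 81
Final: R5 = 81

81


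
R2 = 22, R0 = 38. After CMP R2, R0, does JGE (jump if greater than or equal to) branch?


Trace:
  R2 = 22, R0 = 38
  CMP R2, R0  → compares 22 vs 38
  JGE checks: is 22 greater than or equal to 38?
  22 < 38, so condition is false
Branch taken: No

No


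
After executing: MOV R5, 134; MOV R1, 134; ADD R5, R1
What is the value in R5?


Register state trace:
  MOV R5, 134  → R5 = 134
  MOV R1, 134  → R1 = 134
  ADD R5, R1  → R5 = 134 + 134 = 268
Final: R5 = 268

268


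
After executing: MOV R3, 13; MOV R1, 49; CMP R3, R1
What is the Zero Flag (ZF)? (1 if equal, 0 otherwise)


Register state trace:
  MOV R3, 13  → R3 = 13
  MOV R1, 49  → R1 = 49
  CMP R3, R1  → computes 13 - 49 = -36
  Result is nonzero, so values are not equal
ZF = 0

0


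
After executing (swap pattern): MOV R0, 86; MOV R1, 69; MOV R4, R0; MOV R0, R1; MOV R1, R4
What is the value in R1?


Register state trace (swap pattern):
  MOV R0, 86  → R0 = 86
  MOV R1, 69  → R1 = 69
  MOV R4, R0  → R4 = 86  (save R0)
  MOV R0, R1  → R0 = 69  (R0 gets R1's value)
  MOV R1, R4  → R1 = 86  (R1 gets saved value)
Final: R1 = 86

86


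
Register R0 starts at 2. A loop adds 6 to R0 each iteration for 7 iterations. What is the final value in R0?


Starting value: R0 = 2
  Iter 1: R0 = 2 + 6 = 8
  Iter 2: R0 = 8 + 6 = 14
  Iter 3: R0 = 14 + 6 = 20
  Iter 4: R0 = 20 + 6 = 26
  Iter 5: R0 = 26 + 6 = 32
  Iter 6: R0 = 32 + 6 = 38
  Iter 7: R0 = 38 + 6 = 44
Final: R0 = 44

44


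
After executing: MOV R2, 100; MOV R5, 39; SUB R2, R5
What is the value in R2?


Register state trace:
  MOV R2, 100  → R2 = 100
  MOV R5, 39  → R5 = 39
  SUB R2, R5  → R2 = 100 - 39 = 61
Final: R2 = 61

61


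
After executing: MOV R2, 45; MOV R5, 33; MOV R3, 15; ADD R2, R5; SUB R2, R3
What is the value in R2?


Register state trace:
  MOV R2, 45  → R2 = 45
  MOV R5, 33  → R5 = 33
  MOV R3, 15  → R3 = 15
  ADD R2, R5  → R2 = 45 + 33 = 78
  SUB R2, R3  → R2 = 78 - 15 = 63
Final: R2 = 63

63


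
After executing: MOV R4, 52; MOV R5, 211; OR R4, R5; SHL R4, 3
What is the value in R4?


Register state trace:
  MOV R4, 52  → R4 = 52 (0b00110100)
  MOV R5, 211  → R5 = 211 (0b11010011)
  OR R4, R5  → R4 = 52 OR 211 = 247 (0b11110111)
  SHL R4, 3  → R4 = 247 << 3 = 1976
Final: R4 = 1976

1976


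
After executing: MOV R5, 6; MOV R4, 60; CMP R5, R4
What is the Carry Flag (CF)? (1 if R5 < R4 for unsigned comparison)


Register state trace:
  MOV R5, 6  → R5 = 6
  MOV R4, 60  → R4 = 60
  CMP R5, R4  → unsigned 6 - 60: borrow occurs
  6 < 60, so CF = 1
CF = 1

1


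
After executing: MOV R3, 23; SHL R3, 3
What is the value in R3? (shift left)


Register state trace:
  MOV R3, 23  → R3 = 23
  SHL R3, 3  → R3 = 23 << 3 = 23 * 2^3 = 184
Final: R3 = 184

184


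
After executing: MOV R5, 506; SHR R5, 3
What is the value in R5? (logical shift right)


Register state trace:
  MOV R5, 506  → R5 = 506
  SHR R5, 3  → R5 = 506 >> 3 = 506 // 2^3 = 63
Final: R5 = 63

63


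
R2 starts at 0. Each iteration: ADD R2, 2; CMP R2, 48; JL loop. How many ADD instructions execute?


Loop trace (R2 starts at 0, target 48, step 2):
  ADD #1: R2 = 0 + 2 = 2  → 2 < 48, loop
  ADD #2: R2 = 2 + 2 = 4  → 4 < 48, loop
  ADD #3: R2 = 4 + 2 = 6  → 6 < 48, loop
  ADD #4: R2 = 6 + 2 = 8  → 8 < 48, loop
  ADD #5: R2 = 8 + 2 = 10  → 10 < 48, loop
  ADD #6: R2 = 10 + 2 = 12  → 12 < 48, loop
  ADD #7: R2 = 12 + 2 = 14  → 14 < 48, loop
  ADD #8: R2 = 14 + 2 = 16  → 16 < 48, loop
  ADD #9: R2 = 16 + 2 = 18  → 18 < 48, loop
  ADD #10: R2 = 18 + 2 = 20  → 20 < 48, loop
  ADD #11: R2 = 20 + 2 = 22  → 22 < 48, loop
  ADD #12: R2 = 22 + 2 = 24  → 24 < 48, loop
  ADD #13: R2 = 24 + 2 = 26  → 26 < 48, loop
  ADD #14: R2 = 26 + 2 = 28  → 28 < 48, loop
  ADD #15: R2 = 28 + 2 = 30  → 30 < 48, loop
  ADD #16: R2 = 30 + 2 = 32  → 32 < 48, loop
  ADD #17: R2 = 32 + 2 = 34  → 34 < 48, loop
  ADD #18: R2 = 34 + 2 = 36  → 36 < 48, loop
  ADD #19: R2 = 36 + 2 = 38  → 38 < 48, loop
  ADD #20: R2 = 38 + 2 = 40  → 40 < 48, loop
  ADD #21: R2 = 40 + 2 = 42  → 42 < 48, loop
  ADD #22: R2 = 42 + 2 = 44  → 44 < 48, loop
  ADD #23: R2 = 44 + 2 = 46  → 46 < 48, loop
  ADD #24: R2 = 46 + 2 = 48  → 48 >= 48, exit
Total ADD instructions: 24

24


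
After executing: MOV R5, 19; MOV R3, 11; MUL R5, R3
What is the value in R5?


Register state trace:
  MOV R5, 19  → R5 = 19
  MOV R3, 11  → R3 = 11
  MUL R5, R3  → R5 = 19 * 11 = 209
Final: R5 = 209

209


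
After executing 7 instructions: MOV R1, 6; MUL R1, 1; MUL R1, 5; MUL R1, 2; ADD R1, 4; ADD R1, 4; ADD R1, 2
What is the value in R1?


Register state trace:
  MOV R1, 6  → R1 = 6
  MUL R1, 1  → R1 = 6 * 1 = 6
  MUL R1, 5  → R1 = 6 * 5 = 30
  MUL R1, 2  → R1 = 30 * 2 = 60
  ADD R1, 4  → R1 = 60 + 4 = 64
  ADD R1, 4  → R1 = 64 + 4 = 68
  ADD R1, 2  → R1 = 68 + 2 = 70
Final: R1 = 70

70


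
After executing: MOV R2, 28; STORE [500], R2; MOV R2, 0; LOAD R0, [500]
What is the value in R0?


Register and memory trace:
  MOV R2, 28  → R2 = 28
  STORE [500], R2  → mem[500] = 28
  MOV R2, 0  → R2 = 0
  LOAD R0, [500]  → R0 = mem[500] = 28
Final: R0 = 28

28


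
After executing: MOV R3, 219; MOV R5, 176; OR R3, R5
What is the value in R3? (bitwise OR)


Register state trace:
  MOV R3, 219  → R3 = 219 (0b11011011)
  MOV R5, 176  → R5 = 176 (0b10110000)
  OR R3, R5   → R3 = 219 OR 176 = 251 (0b11111011)
Final: R3 = 251

251


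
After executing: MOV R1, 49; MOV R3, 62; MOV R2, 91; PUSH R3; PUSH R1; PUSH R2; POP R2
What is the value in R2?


Stack trace (top is rightmost):
  MOV R1, 49  → R1 = 49
  MOV R3, 62  → R3 = 62
  MOV R2, 91  → R2 = 91
  PUSH R3  → stack: [62]
  PUSH R1  → stack: [62, 49]
  PUSH R2  → stack: [62, 49, 91]
  POP R2  → R2 = 91, stack: [62, 49]
Final: R2 = 91

91


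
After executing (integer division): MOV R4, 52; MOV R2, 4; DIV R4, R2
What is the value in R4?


Register state trace:
  MOV R4, 52  → R4 = 52
  MOV R2, 4  → R2 = 4
  DIV R4, R2  → R4 = 52 // 4 = 13
Final: R4 = 13

13


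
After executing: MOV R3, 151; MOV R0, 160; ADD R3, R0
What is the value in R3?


Register state trace:
  MOV R3, 151  → R3 = 151
  MOV R0, 160  → R0 = 160
  ADD R3, R0  → R3 = 151 + 160 = 311
Final: R3 = 311

311


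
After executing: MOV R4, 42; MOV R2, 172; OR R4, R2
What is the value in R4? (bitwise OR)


Register state trace:
  MOV R4, 42  → R4 = 42 (0b00101010)
  MOV R2, 172  → R2 = 172 (0b10101100)
  OR R4, R2   → R4 = 42 OR 172 = 174 (0b10101110)
Final: R4 = 174

174


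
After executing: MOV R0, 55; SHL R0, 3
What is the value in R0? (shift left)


Register state trace:
  MOV R0, 55  → R0 = 55
  SHL R0, 3  → R0 = 55 << 3 = 55 * 2^3 = 440
Final: R0 = 440

440


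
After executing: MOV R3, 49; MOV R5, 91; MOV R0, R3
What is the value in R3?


Register state trace:
  MOV R3, 49  → R3 = 49
  MOV R5, 91  → R5 = 91
  MOV R0, R3  → R0 = 49
Final: R3 = 49

49


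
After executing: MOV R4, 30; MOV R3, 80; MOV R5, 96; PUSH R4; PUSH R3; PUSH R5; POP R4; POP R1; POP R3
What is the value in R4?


Stack trace (top is rightmost):
  MOV R4, 30  → R4 = 30
  MOV R3, 80  → R3 = 80
  MOV R5, 96  → R5 = 96
  PUSH R4  → stack: [30]
  PUSH R3  → stack: [30, 80]
  PUSH R5  → stack: [30, 80, 96]
  POP R4  → R4 = 96, stack: [30, 80]
  POP R1  → R1 = 80, stack: [30]
  POP R3  → R3 = 30, stack: []
Final: R4 = 96

96


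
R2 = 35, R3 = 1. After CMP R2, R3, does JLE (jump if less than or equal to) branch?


Trace:
  R2 = 35, R3 = 1
  CMP R2, R3  → compares 35 vs 1
  JLE checks: is 35 less than or equal to 1?
  35 > 1, so condition is false
Branch taken: No

No


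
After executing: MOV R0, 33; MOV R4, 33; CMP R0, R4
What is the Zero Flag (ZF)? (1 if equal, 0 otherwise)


Register state trace:
  MOV R0, 33  → R0 = 33
  MOV R4, 33  → R4 = 33
  CMP R0, R4  → computes 33 - 33 = 0
  Result is zero, so values are equal
ZF = 1

1


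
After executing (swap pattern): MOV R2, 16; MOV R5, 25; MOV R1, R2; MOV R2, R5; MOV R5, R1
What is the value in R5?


Register state trace (swap pattern):
  MOV R2, 16  → R2 = 16
  MOV R5, 25  → R5 = 25
  MOV R1, R2  → R1 = 16  (save R2)
  MOV R2, R5  → R2 = 25  (R2 gets R5's value)
  MOV R5, R1  → R5 = 16  (R5 gets saved value)
Final: R5 = 16

16


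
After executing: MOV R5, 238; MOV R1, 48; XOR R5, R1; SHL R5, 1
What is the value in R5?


Register state trace:
  MOV R5, 238  → R5 = 238 (0b11101110)
  MOV R1, 48  → R1 = 48 (0b00110000)
  XOR R5, R1  → R5 = 238 XOR 48 = 222 (0b11011110)
  SHL R5, 1  → R5 = 222 << 1 = 444
Final: R5 = 444

444


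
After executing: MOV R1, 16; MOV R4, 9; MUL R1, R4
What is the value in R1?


Register state trace:
  MOV R1, 16  → R1 = 16
  MOV R4, 9  → R4 = 9
  MUL R1, R4  → R1 = 16 * 9 = 144
Final: R1 = 144

144


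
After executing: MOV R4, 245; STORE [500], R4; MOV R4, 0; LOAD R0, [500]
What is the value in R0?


Register and memory trace:
  MOV R4, 245  → R4 = 245
  STORE [500], R4  → mem[500] = 245
  MOV R4, 0  → R4 = 0
  LOAD R0, [500]  → R0 = mem[500] = 245
Final: R0 = 245

245


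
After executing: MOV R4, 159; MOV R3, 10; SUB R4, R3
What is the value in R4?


Register state trace:
  MOV R4, 159  → R4 = 159
  MOV R3, 10  → R3 = 10
  SUB R4, R3  → R4 = 159 - 10 = 149
Final: R4 = 149

149


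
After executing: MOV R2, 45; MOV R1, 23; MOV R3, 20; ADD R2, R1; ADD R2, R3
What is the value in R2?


Register state trace:
  MOV R2, 45  → R2 = 45
  MOV R1, 23  → R1 = 23
  MOV R3, 20  → R3 = 20
  ADD R2, R1  → R2 = 45 + 23 = 68
  ADD R2, R3  → R2 = 68 + 20 = 88
Final: R2 = 88

88


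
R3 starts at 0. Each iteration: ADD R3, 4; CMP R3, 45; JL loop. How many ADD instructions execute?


Loop trace (R3 starts at 0, target 45, step 4):
  ADD #1: R3 = 0 + 4 = 4  → 4 < 45, loop
  ADD #2: R3 = 4 + 4 = 8  → 8 < 45, loop
  ADD #3: R3 = 8 + 4 = 12  → 12 < 45, loop
  ADD #4: R3 = 12 + 4 = 16  → 16 < 45, loop
  ADD #5: R3 = 16 + 4 = 20  → 20 < 45, loop
  ADD #6: R3 = 20 + 4 = 24  → 24 < 45, loop
  ADD #7: R3 = 24 + 4 = 28  → 28 < 45, loop
  ADD #8: R3 = 28 + 4 = 32  → 32 < 45, loop
  ADD #9: R3 = 32 + 4 = 36  → 36 < 45, loop
  ADD #10: R3 = 36 + 4 = 40  → 40 < 45, loop
  ADD #11: R3 = 40 + 4 = 44  → 44 < 45, loop
  ADD #12: R3 = 44 + 4 = 48  → 48 >= 45, exit
Total ADD instructions: 12

12


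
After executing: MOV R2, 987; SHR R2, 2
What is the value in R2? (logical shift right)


Register state trace:
  MOV R2, 987  → R2 = 987
  SHR R2, 2  → R2 = 987 >> 2 = 987 // 2^2 = 246
Final: R2 = 246

246


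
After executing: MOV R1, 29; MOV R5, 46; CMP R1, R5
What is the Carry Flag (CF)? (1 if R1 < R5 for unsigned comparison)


Register state trace:
  MOV R1, 29  → R1 = 29
  MOV R5, 46  → R5 = 46
  CMP R1, R5  → unsigned 29 - 46: borrow occurs
  29 < 46, so CF = 1
CF = 1

1


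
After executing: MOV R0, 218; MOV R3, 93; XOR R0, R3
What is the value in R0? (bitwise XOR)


Register state trace:
  MOV R0, 218  → R0 = 218 (0b11011010)
  MOV R3, 93  → R3 = 93 (0b01011101)
  XOR R0, R3  → R0 = 218 XOR 93 = 135 (0b10000111)
Final: R0 = 135

135


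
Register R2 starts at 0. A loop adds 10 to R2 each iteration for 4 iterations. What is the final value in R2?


Starting value: R2 = 0
  Iter 1: R2 = 0 + 10 = 10
  Iter 2: R2 = 10 + 10 = 20
  Iter 3: R2 = 20 + 10 = 30
  Iter 4: R2 = 30 + 10 = 40
Final: R2 = 40

40


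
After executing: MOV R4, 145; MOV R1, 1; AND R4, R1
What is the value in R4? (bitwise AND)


Register state trace:
  MOV R4, 145  → R4 = 145 (0b10010001)
  MOV R1, 1  → R1 = 1 (0b00000001)
  AND R4, R1  → R4 = 145 AND 1 = 1 (0b00000001)
Final: R4 = 1

1


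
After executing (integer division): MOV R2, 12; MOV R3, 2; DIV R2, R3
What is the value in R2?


Register state trace:
  MOV R2, 12  → R2 = 12
  MOV R3, 2  → R3 = 2
  DIV R2, R3  → R2 = 12 // 2 = 6
Final: R2 = 6

6


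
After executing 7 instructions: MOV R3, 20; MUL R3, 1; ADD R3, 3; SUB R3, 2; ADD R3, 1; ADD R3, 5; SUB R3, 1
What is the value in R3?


Register state trace:
  MOV R3, 20  → R3 = 20
  MUL R3, 1  → R3 = 20 * 1 = 20
  ADD R3, 3  → R3 = 20 + 3 = 23
  SUB R3, 2  → R3 = 23 - 2 = 21
  ADD R3, 1  → R3 = 21 + 1 = 22
  ADD R3, 5  → R3 = 22 + 5 = 27
  SUB R3, 1  → R3 = 27 - 1 = 26
Final: R3 = 26

26


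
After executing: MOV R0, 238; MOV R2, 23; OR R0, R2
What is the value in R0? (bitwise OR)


Register state trace:
  MOV R0, 238  → R0 = 238 (0b11101110)
  MOV R2, 23  → R2 = 23 (0b00010111)
  OR R0, R2   → R0 = 238 OR 23 = 255 (0b11111111)
Final: R0 = 255

255


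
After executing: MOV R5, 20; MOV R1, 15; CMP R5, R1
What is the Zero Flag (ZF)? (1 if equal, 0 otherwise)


Register state trace:
  MOV R5, 20  → R5 = 20
  MOV R1, 15  → R1 = 15
  CMP R5, R1  → computes 20 - 15 = 5
  Result is nonzero, so values are not equal
ZF = 0

0


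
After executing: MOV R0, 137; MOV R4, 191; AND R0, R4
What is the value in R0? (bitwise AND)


Register state trace:
  MOV R0, 137  → R0 = 137 (0b10001001)
  MOV R4, 191  → R4 = 191 (0b10111111)
  AND R0, R4  → R0 = 137 AND 191 = 137 (0b10001001)
Final: R0 = 137

137


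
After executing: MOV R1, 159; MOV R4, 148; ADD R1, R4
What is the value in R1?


Register state trace:
  MOV R1, 159  → R1 = 159
  MOV R4, 148  → R4 = 148
  ADD R1, R4  → R1 = 159 + 148 = 307
Final: R1 = 307

307


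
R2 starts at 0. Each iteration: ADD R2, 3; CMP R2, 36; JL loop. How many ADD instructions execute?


Loop trace (R2 starts at 0, target 36, step 3):
  ADD #1: R2 = 0 + 3 = 3  → 3 < 36, loop
  ADD #2: R2 = 3 + 3 = 6  → 6 < 36, loop
  ADD #3: R2 = 6 + 3 = 9  → 9 < 36, loop
  ADD #4: R2 = 9 + 3 = 12  → 12 < 36, loop
  ADD #5: R2 = 12 + 3 = 15  → 15 < 36, loop
  ADD #6: R2 = 15 + 3 = 18  → 18 < 36, loop
  ADD #7: R2 = 18 + 3 = 21  → 21 < 36, loop
  ADD #8: R2 = 21 + 3 = 24  → 24 < 36, loop
  ADD #9: R2 = 24 + 3 = 27  → 27 < 36, loop
  ADD #10: R2 = 27 + 3 = 30  → 30 < 36, loop
  ADD #11: R2 = 30 + 3 = 33  → 33 < 36, loop
  ADD #12: R2 = 33 + 3 = 36  → 36 >= 36, exit
Total ADD instructions: 12

12


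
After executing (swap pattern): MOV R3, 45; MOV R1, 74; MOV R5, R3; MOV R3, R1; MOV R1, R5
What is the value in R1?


Register state trace (swap pattern):
  MOV R3, 45  → R3 = 45
  MOV R1, 74  → R1 = 74
  MOV R5, R3  → R5 = 45  (save R3)
  MOV R3, R1  → R3 = 74  (R3 gets R1's value)
  MOV R1, R5  → R1 = 45  (R1 gets saved value)
Final: R1 = 45

45


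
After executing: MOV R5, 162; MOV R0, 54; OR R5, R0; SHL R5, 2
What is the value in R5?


Register state trace:
  MOV R5, 162  → R5 = 162 (0b10100010)
  MOV R0, 54  → R0 = 54 (0b00110110)
  OR R5, R0  → R5 = 162 OR 54 = 182 (0b10110110)
  SHL R5, 2  → R5 = 182 << 2 = 728
Final: R5 = 728

728


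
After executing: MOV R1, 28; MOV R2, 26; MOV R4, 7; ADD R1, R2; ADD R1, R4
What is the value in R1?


Register state trace:
  MOV R1, 28  → R1 = 28
  MOV R2, 26  → R2 = 26
  MOV R4, 7  → R4 = 7
  ADD R1, R2  → R1 = 28 + 26 = 54
  ADD R1, R4  → R1 = 54 + 7 = 61
Final: R1 = 61

61


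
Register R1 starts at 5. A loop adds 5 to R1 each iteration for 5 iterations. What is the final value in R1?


Starting value: R1 = 5
  Iter 1: R1 = 5 + 5 = 10
  Iter 2: R1 = 10 + 5 = 15
  Iter 3: R1 = 15 + 5 = 20
  Iter 4: R1 = 20 + 5 = 25
  Iter 5: R1 = 25 + 5 = 30
Final: R1 = 30

30


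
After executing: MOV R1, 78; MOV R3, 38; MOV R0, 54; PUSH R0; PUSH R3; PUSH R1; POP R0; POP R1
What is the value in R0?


Stack trace (top is rightmost):
  MOV R1, 78  → R1 = 78
  MOV R3, 38  → R3 = 38
  MOV R0, 54  → R0 = 54
  PUSH R0  → stack: [54]
  PUSH R3  → stack: [54, 38]
  PUSH R1  → stack: [54, 38, 78]
  POP R0  → R0 = 78, stack: [54, 38]
  POP R1  → R1 = 38, stack: [54]
Final: R0 = 78

78
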